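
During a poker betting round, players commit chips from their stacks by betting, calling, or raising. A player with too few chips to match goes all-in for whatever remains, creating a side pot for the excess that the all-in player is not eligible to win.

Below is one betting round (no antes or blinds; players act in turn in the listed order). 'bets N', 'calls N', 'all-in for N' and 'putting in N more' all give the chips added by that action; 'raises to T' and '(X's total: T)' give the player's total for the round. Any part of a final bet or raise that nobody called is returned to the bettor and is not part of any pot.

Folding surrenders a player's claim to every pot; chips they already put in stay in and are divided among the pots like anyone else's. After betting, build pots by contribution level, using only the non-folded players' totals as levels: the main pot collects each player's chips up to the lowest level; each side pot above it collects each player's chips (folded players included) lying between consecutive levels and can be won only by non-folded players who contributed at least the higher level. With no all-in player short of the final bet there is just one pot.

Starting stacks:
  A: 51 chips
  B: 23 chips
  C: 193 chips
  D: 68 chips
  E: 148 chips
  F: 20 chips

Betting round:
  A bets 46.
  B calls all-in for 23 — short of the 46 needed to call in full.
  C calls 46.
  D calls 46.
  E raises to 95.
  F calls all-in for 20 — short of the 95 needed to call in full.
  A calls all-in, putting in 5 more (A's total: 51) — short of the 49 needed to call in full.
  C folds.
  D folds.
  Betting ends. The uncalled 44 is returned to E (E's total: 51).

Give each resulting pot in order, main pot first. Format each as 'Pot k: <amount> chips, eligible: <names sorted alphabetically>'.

Contributions (after 44 returned to E): A=51, B=23, C=46, D=46, E=51, F=20
Folded: C, D
Pot levels (distinct totals of non-folded players): 20, 23, 51
Layer 1-20: 20 each from A, B, C, D, E, F = 20*6 = 120 chips; eligible A, B, E, F
Layer 21-23: 3 each from A, B, C, D, E = 3*5 = 15 chips; eligible A, B, E
Layer 24-51: A 28 + C 23 + D 23 + E 28 = 102 chips; eligible A, E

Pot 1: 120 chips, eligible: A, B, E, F
Pot 2: 15 chips, eligible: A, B, E
Pot 3: 102 chips, eligible: A, E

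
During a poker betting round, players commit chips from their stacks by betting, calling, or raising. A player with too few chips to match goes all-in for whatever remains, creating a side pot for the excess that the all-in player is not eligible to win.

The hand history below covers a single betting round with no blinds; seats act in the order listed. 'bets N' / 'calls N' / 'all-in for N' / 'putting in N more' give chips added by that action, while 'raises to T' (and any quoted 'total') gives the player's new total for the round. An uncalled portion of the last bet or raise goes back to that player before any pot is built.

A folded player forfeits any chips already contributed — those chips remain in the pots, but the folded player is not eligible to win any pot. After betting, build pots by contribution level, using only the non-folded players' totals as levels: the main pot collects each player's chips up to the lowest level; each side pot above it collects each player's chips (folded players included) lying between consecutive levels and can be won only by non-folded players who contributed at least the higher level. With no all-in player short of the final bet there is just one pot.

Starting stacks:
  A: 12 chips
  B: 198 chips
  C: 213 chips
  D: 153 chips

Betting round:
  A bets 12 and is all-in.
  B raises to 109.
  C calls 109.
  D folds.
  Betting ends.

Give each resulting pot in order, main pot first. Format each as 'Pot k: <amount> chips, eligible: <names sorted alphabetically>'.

Pot 1: 36 chips, eligible: A, B, C
Pot 2: 194 chips, eligible: B, C

Derivation:
Contributions: A=12, B=109, C=109
Folded: D
Pot levels (distinct totals of non-folded players): 12, 109
Layer 1-12: 12 each from A, B, C = 12*3 = 36 chips; eligible A, B, C
Layer 13-109: 97 each from B, C = 97*2 = 194 chips; eligible B, C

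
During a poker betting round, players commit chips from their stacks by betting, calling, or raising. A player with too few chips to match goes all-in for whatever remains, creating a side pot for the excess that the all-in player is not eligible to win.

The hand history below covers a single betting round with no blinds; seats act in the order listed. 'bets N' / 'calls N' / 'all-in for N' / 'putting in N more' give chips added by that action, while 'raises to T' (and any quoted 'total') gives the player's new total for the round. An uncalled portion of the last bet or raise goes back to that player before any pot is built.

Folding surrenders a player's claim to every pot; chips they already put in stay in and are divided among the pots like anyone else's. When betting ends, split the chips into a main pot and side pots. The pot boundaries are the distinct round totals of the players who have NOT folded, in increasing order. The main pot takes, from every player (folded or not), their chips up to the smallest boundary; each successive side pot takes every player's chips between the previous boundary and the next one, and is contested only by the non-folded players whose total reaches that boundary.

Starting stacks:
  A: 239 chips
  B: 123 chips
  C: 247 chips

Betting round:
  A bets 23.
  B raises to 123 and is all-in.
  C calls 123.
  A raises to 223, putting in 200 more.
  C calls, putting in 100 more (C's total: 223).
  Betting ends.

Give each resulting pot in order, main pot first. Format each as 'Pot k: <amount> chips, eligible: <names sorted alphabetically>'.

Contributions: A=223, B=123, C=223
Pot levels (distinct totals of non-folded players): 123, 223
Layer 1-123: 123 each from A, B, C = 123*3 = 369 chips; eligible A, B, C
Layer 124-223: 100 each from A, C = 100*2 = 200 chips; eligible A, C

Pot 1: 369 chips, eligible: A, B, C
Pot 2: 200 chips, eligible: A, C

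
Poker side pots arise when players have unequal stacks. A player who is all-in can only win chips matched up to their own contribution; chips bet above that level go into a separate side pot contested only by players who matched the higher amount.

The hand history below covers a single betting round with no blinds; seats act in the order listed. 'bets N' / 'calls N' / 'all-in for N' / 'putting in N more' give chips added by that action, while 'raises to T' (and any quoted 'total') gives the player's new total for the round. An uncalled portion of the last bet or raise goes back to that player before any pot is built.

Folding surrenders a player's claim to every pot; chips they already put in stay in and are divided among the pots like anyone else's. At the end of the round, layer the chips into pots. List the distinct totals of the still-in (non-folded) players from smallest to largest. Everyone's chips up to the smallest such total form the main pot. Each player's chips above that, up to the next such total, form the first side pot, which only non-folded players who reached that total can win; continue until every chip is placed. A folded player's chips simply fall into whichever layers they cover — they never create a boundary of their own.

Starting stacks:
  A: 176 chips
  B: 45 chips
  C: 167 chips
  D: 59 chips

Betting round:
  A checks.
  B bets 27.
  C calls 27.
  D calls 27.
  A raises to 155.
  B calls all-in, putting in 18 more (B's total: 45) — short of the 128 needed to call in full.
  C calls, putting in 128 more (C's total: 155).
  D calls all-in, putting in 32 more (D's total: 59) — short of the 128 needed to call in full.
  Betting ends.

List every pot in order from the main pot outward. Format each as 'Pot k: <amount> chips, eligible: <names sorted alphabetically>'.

Contributions: A=155, B=45, C=155, D=59
Pot levels (distinct totals of non-folded players): 45, 59, 155
Layer 1-45: 45 each from A, B, C, D = 45*4 = 180 chips; eligible A, B, C, D
Layer 46-59: 14 each from A, C, D = 14*3 = 42 chips; eligible A, C, D
Layer 60-155: 96 each from A, C = 96*2 = 192 chips; eligible A, C

Pot 1: 180 chips, eligible: A, B, C, D
Pot 2: 42 chips, eligible: A, C, D
Pot 3: 192 chips, eligible: A, C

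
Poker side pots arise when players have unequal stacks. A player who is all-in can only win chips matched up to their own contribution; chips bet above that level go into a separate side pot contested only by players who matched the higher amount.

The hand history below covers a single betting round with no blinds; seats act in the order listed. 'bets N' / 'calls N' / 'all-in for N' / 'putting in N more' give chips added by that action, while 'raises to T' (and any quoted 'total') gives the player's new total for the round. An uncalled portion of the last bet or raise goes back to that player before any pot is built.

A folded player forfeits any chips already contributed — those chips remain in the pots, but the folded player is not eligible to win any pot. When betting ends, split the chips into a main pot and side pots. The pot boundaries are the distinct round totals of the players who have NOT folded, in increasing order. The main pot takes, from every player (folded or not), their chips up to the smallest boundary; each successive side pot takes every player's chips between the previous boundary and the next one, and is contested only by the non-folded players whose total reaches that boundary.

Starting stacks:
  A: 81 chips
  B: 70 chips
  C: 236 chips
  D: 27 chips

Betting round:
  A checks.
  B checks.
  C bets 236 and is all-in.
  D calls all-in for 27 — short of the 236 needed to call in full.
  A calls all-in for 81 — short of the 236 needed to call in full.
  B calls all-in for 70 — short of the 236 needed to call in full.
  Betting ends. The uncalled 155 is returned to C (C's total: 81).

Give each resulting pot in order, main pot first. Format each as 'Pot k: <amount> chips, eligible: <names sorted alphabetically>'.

Contributions (after 155 returned to C): A=81, B=70, C=81, D=27
Pot levels (distinct totals of non-folded players): 27, 70, 81
Layer 1-27: 27 each from A, B, C, D = 27*4 = 108 chips; eligible A, B, C, D
Layer 28-70: 43 each from A, B, C = 43*3 = 129 chips; eligible A, B, C
Layer 71-81: 11 each from A, C = 11*2 = 22 chips; eligible A, C

Pot 1: 108 chips, eligible: A, B, C, D
Pot 2: 129 chips, eligible: A, B, C
Pot 3: 22 chips, eligible: A, C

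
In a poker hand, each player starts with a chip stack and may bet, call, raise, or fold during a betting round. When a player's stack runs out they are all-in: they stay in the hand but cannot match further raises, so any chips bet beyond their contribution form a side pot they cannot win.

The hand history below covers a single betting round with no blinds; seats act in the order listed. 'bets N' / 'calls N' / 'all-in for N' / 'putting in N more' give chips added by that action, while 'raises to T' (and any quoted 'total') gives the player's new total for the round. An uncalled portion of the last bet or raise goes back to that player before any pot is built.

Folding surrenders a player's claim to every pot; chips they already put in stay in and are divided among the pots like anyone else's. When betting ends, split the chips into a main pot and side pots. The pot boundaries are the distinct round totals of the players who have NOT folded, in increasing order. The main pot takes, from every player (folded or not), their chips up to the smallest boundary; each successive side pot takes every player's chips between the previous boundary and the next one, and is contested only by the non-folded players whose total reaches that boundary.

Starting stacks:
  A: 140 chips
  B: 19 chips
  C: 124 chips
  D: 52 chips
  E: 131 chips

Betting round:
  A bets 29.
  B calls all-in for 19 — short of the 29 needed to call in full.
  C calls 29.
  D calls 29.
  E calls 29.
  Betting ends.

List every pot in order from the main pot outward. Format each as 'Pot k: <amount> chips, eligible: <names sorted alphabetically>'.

Pot 1: 95 chips, eligible: A, B, C, D, E
Pot 2: 40 chips, eligible: A, C, D, E

Derivation:
Contributions: A=29, B=19, C=29, D=29, E=29
Pot levels (distinct totals of non-folded players): 19, 29
Layer 1-19: 19 each from A, B, C, D, E = 19*5 = 95 chips; eligible A, B, C, D, E
Layer 20-29: 10 each from A, C, D, E = 10*4 = 40 chips; eligible A, C, D, E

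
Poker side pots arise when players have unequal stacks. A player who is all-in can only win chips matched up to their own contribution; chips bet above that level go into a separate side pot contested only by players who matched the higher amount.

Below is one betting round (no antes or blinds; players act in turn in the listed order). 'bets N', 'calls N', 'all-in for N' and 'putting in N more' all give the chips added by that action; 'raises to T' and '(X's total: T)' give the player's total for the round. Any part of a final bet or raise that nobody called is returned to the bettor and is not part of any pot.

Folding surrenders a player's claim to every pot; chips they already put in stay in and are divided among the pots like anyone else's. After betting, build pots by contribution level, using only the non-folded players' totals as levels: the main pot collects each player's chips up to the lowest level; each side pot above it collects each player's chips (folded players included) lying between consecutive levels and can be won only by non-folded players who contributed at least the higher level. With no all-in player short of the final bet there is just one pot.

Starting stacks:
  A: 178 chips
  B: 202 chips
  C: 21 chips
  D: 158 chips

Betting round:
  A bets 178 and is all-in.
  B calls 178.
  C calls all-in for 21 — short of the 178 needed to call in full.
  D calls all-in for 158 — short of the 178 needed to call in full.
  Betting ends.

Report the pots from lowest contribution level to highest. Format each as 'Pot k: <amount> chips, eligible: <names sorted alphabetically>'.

Pot 1: 84 chips, eligible: A, B, C, D
Pot 2: 411 chips, eligible: A, B, D
Pot 3: 40 chips, eligible: A, B

Derivation:
Contributions: A=178, B=178, C=21, D=158
Pot levels (distinct totals of non-folded players): 21, 158, 178
Layer 1-21: 21 each from A, B, C, D = 21*4 = 84 chips; eligible A, B, C, D
Layer 22-158: 137 each from A, B, D = 137*3 = 411 chips; eligible A, B, D
Layer 159-178: 20 each from A, B = 20*2 = 40 chips; eligible A, B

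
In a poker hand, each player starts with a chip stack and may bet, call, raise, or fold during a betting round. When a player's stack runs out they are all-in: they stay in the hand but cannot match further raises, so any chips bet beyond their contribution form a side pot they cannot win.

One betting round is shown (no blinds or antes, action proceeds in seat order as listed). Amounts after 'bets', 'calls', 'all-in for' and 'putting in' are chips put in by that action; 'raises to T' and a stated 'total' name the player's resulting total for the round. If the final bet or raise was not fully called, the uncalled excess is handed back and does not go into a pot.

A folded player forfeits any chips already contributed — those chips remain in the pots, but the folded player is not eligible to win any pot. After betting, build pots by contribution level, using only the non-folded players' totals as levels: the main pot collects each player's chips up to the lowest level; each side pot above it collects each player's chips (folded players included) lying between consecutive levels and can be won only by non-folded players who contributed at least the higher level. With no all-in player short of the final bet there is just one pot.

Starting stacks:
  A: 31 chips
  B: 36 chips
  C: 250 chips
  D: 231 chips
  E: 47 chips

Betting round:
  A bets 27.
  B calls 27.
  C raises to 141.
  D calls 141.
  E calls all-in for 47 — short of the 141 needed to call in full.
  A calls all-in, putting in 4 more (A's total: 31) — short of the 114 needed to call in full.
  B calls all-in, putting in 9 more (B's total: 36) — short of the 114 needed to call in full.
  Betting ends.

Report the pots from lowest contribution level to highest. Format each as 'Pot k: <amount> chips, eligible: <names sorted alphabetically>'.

Contributions: A=31, B=36, C=141, D=141, E=47
Pot levels (distinct totals of non-folded players): 31, 36, 47, 141
Layer 1-31: 31 each from A, B, C, D, E = 31*5 = 155 chips; eligible A, B, C, D, E
Layer 32-36: 5 each from B, C, D, E = 5*4 = 20 chips; eligible B, C, D, E
Layer 37-47: 11 each from C, D, E = 11*3 = 33 chips; eligible C, D, E
Layer 48-141: 94 each from C, D = 94*2 = 188 chips; eligible C, D

Pot 1: 155 chips, eligible: A, B, C, D, E
Pot 2: 20 chips, eligible: B, C, D, E
Pot 3: 33 chips, eligible: C, D, E
Pot 4: 188 chips, eligible: C, D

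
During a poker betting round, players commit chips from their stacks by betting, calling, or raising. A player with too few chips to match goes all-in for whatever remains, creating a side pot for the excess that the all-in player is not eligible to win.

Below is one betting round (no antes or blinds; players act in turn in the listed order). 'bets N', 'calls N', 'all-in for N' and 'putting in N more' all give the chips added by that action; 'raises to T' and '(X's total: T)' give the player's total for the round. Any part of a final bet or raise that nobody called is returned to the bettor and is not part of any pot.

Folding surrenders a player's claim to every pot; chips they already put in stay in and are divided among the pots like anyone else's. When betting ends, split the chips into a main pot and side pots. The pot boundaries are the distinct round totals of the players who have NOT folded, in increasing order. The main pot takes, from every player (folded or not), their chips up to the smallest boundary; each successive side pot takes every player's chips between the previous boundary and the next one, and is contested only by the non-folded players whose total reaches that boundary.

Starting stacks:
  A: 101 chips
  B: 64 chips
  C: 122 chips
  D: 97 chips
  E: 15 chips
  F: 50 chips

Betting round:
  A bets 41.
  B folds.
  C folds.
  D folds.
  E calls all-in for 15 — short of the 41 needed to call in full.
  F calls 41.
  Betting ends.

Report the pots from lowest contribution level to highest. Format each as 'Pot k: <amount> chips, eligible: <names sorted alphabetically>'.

Contributions: A=41, E=15, F=41
Folded: B, C, D
Pot levels (distinct totals of non-folded players): 15, 41
Layer 1-15: 15 each from A, E, F = 15*3 = 45 chips; eligible A, E, F
Layer 16-41: 26 each from A, F = 26*2 = 52 chips; eligible A, F

Pot 1: 45 chips, eligible: A, E, F
Pot 2: 52 chips, eligible: A, F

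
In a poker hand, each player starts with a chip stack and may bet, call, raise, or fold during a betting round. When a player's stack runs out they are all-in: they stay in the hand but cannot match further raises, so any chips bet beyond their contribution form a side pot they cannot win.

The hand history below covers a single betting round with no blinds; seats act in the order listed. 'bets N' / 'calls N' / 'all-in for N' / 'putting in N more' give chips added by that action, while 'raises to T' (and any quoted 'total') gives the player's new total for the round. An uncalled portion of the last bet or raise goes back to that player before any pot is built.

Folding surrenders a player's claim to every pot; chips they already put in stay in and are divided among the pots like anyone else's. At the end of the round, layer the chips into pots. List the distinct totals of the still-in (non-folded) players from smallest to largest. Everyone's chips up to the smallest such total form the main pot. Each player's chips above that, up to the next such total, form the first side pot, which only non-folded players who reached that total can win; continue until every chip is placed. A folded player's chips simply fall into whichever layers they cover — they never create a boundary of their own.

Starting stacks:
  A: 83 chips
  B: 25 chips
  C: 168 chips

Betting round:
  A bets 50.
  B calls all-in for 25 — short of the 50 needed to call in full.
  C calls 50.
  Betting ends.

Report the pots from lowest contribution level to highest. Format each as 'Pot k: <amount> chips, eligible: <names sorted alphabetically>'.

Contributions: A=50, B=25, C=50
Pot levels (distinct totals of non-folded players): 25, 50
Layer 1-25: 25 each from A, B, C = 25*3 = 75 chips; eligible A, B, C
Layer 26-50: 25 each from A, C = 25*2 = 50 chips; eligible A, C

Pot 1: 75 chips, eligible: A, B, C
Pot 2: 50 chips, eligible: A, C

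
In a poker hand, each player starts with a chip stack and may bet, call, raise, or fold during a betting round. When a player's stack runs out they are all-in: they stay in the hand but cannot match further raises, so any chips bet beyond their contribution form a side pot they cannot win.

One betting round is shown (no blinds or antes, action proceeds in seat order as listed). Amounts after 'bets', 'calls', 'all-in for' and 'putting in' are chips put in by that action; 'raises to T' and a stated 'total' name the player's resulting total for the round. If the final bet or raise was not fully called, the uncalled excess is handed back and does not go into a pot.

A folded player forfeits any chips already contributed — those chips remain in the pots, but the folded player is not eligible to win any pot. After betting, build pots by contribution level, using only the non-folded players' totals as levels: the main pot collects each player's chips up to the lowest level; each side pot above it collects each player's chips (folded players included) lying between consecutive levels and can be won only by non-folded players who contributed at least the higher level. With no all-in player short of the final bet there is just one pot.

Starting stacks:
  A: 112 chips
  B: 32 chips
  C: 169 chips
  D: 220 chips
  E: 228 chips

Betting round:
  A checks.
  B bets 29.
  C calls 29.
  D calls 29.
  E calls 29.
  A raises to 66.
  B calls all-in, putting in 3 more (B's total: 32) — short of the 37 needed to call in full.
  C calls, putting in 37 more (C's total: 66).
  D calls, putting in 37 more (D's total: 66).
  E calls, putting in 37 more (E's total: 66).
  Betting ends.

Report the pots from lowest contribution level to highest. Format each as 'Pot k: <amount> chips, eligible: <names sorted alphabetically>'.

Contributions: A=66, B=32, C=66, D=66, E=66
Pot levels (distinct totals of non-folded players): 32, 66
Layer 1-32: 32 each from A, B, C, D, E = 32*5 = 160 chips; eligible A, B, C, D, E
Layer 33-66: 34 each from A, C, D, E = 34*4 = 136 chips; eligible A, C, D, E

Pot 1: 160 chips, eligible: A, B, C, D, E
Pot 2: 136 chips, eligible: A, C, D, E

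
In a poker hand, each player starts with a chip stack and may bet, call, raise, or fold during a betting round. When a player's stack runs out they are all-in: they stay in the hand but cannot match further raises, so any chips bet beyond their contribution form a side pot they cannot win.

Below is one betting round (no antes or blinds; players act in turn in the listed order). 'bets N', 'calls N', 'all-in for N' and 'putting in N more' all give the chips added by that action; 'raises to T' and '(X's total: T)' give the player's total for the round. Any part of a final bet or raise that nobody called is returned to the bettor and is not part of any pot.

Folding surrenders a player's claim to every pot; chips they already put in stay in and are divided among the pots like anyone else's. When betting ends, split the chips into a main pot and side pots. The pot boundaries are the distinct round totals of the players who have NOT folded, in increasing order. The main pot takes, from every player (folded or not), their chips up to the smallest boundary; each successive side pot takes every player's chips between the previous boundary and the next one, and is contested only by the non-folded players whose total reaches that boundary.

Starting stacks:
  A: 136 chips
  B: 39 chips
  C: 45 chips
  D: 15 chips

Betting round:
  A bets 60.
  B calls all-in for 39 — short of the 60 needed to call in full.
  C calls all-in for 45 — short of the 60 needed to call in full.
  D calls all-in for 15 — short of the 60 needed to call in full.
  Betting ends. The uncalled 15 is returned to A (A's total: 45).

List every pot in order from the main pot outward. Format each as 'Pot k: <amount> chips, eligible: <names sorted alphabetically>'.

Contributions (after 15 returned to A): A=45, B=39, C=45, D=15
Pot levels (distinct totals of non-folded players): 15, 39, 45
Layer 1-15: 15 each from A, B, C, D = 15*4 = 60 chips; eligible A, B, C, D
Layer 16-39: 24 each from A, B, C = 24*3 = 72 chips; eligible A, B, C
Layer 40-45: 6 each from A, C = 6*2 = 12 chips; eligible A, C

Pot 1: 60 chips, eligible: A, B, C, D
Pot 2: 72 chips, eligible: A, B, C
Pot 3: 12 chips, eligible: A, C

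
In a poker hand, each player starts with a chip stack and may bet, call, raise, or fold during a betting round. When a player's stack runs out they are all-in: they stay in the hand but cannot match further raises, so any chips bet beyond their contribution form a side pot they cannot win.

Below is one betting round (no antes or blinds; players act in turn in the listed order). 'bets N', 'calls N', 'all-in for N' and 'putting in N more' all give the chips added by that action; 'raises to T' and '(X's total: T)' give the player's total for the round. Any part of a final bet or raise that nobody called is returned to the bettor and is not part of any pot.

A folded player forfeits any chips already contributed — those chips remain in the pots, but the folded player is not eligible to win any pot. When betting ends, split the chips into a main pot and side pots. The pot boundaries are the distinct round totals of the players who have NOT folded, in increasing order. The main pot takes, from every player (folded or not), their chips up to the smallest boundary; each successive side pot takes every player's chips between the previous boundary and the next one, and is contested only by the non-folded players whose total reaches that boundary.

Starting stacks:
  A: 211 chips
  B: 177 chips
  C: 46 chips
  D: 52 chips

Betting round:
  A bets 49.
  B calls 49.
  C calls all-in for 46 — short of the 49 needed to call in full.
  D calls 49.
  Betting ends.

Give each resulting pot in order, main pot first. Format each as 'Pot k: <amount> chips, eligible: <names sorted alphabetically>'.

Contributions: A=49, B=49, C=46, D=49
Pot levels (distinct totals of non-folded players): 46, 49
Layer 1-46: 46 each from A, B, C, D = 46*4 = 184 chips; eligible A, B, C, D
Layer 47-49: 3 each from A, B, D = 3*3 = 9 chips; eligible A, B, D

Pot 1: 184 chips, eligible: A, B, C, D
Pot 2: 9 chips, eligible: A, B, D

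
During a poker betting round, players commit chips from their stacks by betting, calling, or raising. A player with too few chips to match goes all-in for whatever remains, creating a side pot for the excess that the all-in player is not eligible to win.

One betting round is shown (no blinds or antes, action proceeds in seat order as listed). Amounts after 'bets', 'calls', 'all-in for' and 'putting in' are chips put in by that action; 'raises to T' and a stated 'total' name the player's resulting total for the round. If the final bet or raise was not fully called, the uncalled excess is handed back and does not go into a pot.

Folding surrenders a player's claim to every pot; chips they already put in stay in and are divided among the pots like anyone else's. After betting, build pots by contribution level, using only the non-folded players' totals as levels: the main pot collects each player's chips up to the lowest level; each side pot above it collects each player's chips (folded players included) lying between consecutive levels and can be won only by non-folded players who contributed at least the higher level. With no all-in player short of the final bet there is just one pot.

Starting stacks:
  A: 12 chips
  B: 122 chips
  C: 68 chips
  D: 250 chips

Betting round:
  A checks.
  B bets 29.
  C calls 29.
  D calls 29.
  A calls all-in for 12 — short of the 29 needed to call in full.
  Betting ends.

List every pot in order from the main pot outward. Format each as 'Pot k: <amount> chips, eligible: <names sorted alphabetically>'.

Pot 1: 48 chips, eligible: A, B, C, D
Pot 2: 51 chips, eligible: B, C, D

Derivation:
Contributions: A=12, B=29, C=29, D=29
Pot levels (distinct totals of non-folded players): 12, 29
Layer 1-12: 12 each from A, B, C, D = 12*4 = 48 chips; eligible A, B, C, D
Layer 13-29: 17 each from B, C, D = 17*3 = 51 chips; eligible B, C, D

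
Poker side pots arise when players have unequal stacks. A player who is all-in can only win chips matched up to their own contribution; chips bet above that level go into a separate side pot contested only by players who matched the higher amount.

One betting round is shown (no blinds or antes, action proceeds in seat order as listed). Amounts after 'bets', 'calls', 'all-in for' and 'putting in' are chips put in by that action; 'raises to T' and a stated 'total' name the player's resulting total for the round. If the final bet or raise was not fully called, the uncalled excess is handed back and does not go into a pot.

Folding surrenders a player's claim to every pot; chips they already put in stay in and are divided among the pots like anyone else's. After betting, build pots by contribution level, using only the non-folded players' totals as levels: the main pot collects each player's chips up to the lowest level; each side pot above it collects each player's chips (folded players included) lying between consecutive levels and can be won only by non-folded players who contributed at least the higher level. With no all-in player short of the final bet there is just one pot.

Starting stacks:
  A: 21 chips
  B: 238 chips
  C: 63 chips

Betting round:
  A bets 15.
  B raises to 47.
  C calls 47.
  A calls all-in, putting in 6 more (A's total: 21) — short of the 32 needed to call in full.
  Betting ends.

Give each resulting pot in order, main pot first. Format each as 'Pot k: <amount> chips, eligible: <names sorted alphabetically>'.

Pot 1: 63 chips, eligible: A, B, C
Pot 2: 52 chips, eligible: B, C

Derivation:
Contributions: A=21, B=47, C=47
Pot levels (distinct totals of non-folded players): 21, 47
Layer 1-21: 21 each from A, B, C = 21*3 = 63 chips; eligible A, B, C
Layer 22-47: 26 each from B, C = 26*2 = 52 chips; eligible B, C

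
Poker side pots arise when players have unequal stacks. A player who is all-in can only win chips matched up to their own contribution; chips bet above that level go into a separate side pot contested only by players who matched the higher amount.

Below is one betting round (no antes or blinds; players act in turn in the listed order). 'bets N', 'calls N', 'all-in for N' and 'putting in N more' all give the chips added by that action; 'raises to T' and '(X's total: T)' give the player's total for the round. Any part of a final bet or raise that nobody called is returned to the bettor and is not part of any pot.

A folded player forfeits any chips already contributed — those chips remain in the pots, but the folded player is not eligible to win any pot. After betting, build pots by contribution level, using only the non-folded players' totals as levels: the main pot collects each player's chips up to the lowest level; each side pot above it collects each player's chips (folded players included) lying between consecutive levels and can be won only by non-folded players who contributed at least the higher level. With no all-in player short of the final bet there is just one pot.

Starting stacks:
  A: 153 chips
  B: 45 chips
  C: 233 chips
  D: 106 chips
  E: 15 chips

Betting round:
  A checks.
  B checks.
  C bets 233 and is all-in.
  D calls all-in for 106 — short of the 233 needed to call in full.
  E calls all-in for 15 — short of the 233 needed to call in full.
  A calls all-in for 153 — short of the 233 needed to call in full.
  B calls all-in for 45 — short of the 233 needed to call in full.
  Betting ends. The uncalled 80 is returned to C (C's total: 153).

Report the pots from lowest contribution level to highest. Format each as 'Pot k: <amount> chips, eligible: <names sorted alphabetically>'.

Pot 1: 75 chips, eligible: A, B, C, D, E
Pot 2: 120 chips, eligible: A, B, C, D
Pot 3: 183 chips, eligible: A, C, D
Pot 4: 94 chips, eligible: A, C

Derivation:
Contributions (after 80 returned to C): A=153, B=45, C=153, D=106, E=15
Pot levels (distinct totals of non-folded players): 15, 45, 106, 153
Layer 1-15: 15 each from A, B, C, D, E = 15*5 = 75 chips; eligible A, B, C, D, E
Layer 16-45: 30 each from A, B, C, D = 30*4 = 120 chips; eligible A, B, C, D
Layer 46-106: 61 each from A, C, D = 61*3 = 183 chips; eligible A, C, D
Layer 107-153: 47 each from A, C = 47*2 = 94 chips; eligible A, C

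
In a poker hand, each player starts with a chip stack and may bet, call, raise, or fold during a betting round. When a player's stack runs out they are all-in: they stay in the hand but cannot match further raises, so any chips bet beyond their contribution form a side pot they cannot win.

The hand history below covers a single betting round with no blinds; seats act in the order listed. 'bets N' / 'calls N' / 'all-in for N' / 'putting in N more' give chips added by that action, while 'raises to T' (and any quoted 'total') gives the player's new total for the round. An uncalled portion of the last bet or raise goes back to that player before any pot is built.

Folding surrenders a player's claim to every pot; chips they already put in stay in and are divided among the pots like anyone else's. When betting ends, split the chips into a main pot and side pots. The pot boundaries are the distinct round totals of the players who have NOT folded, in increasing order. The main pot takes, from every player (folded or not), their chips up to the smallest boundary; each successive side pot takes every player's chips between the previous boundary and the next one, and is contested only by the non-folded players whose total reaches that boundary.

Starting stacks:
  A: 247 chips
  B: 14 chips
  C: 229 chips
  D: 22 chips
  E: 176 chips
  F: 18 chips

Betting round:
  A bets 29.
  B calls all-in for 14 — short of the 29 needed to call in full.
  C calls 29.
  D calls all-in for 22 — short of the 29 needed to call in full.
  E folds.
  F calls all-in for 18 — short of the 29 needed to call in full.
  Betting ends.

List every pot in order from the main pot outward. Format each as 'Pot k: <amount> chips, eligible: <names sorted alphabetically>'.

Pot 1: 70 chips, eligible: A, B, C, D, F
Pot 2: 16 chips, eligible: A, C, D, F
Pot 3: 12 chips, eligible: A, C, D
Pot 4: 14 chips, eligible: A, C

Derivation:
Contributions: A=29, B=14, C=29, D=22, F=18
Folded: E
Pot levels (distinct totals of non-folded players): 14, 18, 22, 29
Layer 1-14: 14 each from A, B, C, D, F = 14*5 = 70 chips; eligible A, B, C, D, F
Layer 15-18: 4 each from A, C, D, F = 4*4 = 16 chips; eligible A, C, D, F
Layer 19-22: 4 each from A, C, D = 4*3 = 12 chips; eligible A, C, D
Layer 23-29: 7 each from A, C = 7*2 = 14 chips; eligible A, C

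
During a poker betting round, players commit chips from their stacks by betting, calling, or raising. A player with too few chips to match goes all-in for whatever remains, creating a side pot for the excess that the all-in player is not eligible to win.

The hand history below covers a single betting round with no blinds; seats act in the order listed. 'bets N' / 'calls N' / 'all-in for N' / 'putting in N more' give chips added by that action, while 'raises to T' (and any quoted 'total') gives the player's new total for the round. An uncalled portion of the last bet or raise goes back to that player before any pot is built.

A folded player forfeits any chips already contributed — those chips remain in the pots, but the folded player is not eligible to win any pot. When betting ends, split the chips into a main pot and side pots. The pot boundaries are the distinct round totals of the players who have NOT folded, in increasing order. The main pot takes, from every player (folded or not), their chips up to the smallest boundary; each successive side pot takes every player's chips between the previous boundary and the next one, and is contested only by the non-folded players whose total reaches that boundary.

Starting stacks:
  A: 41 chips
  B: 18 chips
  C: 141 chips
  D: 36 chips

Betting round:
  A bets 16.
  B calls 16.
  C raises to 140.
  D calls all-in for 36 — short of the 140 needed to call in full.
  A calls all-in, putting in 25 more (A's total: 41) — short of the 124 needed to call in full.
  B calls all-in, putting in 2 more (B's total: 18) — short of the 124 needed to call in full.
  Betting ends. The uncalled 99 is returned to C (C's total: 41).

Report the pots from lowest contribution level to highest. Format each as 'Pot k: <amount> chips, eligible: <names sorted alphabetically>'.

Pot 1: 72 chips, eligible: A, B, C, D
Pot 2: 54 chips, eligible: A, C, D
Pot 3: 10 chips, eligible: A, C

Derivation:
Contributions (after 99 returned to C): A=41, B=18, C=41, D=36
Pot levels (distinct totals of non-folded players): 18, 36, 41
Layer 1-18: 18 each from A, B, C, D = 18*4 = 72 chips; eligible A, B, C, D
Layer 19-36: 18 each from A, C, D = 18*3 = 54 chips; eligible A, C, D
Layer 37-41: 5 each from A, C = 5*2 = 10 chips; eligible A, C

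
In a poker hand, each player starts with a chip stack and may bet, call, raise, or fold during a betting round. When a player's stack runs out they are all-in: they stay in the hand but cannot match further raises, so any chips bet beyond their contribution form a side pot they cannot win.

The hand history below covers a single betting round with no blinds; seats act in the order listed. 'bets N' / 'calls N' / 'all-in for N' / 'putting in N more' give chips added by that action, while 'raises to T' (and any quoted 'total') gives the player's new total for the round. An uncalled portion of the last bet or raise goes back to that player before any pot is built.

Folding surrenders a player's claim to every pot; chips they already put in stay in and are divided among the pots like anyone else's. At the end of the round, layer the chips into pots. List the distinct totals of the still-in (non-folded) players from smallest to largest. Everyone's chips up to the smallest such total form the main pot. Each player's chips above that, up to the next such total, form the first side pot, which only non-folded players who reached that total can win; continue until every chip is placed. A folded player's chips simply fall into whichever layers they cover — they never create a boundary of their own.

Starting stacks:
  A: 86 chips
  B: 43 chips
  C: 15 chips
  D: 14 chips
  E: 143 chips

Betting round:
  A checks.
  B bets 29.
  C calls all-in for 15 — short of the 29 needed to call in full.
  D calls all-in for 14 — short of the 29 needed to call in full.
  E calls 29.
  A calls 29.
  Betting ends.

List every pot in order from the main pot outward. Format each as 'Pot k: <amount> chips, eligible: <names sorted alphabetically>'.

Contributions: A=29, B=29, C=15, D=14, E=29
Pot levels (distinct totals of non-folded players): 14, 15, 29
Layer 1-14: 14 each from A, B, C, D, E = 14*5 = 70 chips; eligible A, B, C, D, E
Layer 15-15: 1 each from A, B, C, E = 1*4 = 4 chips; eligible A, B, C, E
Layer 16-29: 14 each from A, B, E = 14*3 = 42 chips; eligible A, B, E

Pot 1: 70 chips, eligible: A, B, C, D, E
Pot 2: 4 chips, eligible: A, B, C, E
Pot 3: 42 chips, eligible: A, B, E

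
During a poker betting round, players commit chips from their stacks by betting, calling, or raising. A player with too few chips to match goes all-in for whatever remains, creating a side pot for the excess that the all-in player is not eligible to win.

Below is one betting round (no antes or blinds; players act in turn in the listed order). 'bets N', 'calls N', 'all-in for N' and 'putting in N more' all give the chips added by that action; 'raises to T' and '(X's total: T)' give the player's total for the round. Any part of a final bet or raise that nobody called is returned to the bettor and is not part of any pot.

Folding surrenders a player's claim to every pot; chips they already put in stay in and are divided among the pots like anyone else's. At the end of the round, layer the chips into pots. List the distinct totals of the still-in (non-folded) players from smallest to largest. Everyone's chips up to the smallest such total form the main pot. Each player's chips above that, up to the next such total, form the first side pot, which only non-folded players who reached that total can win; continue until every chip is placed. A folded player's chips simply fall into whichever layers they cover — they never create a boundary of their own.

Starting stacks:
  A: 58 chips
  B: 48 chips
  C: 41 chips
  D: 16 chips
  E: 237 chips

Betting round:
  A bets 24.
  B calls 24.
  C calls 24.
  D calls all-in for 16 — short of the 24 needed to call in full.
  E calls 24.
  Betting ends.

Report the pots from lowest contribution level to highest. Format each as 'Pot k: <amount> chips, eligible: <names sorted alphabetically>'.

Pot 1: 80 chips, eligible: A, B, C, D, E
Pot 2: 32 chips, eligible: A, B, C, E

Derivation:
Contributions: A=24, B=24, C=24, D=16, E=24
Pot levels (distinct totals of non-folded players): 16, 24
Layer 1-16: 16 each from A, B, C, D, E = 16*5 = 80 chips; eligible A, B, C, D, E
Layer 17-24: 8 each from A, B, C, E = 8*4 = 32 chips; eligible A, B, C, E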